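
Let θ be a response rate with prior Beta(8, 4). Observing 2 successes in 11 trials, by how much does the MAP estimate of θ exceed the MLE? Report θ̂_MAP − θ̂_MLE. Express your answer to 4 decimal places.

MAP − MLE = 0.2468

Posterior is Beta(10, 13); MAP = (10−1)/(23−2) = 9/21 ≈ 0.42857.
MLE ignores the prior: θ̂_MLE = k/n = 2/11 ≈ 0.18182.
Difference = 9/21 − 2/11 = 19/77 ≈ 0.2468.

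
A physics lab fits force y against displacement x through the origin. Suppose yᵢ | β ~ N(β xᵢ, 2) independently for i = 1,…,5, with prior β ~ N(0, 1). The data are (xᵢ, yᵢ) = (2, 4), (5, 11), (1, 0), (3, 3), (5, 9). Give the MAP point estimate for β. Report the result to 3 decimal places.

log p(β | y) = −Σ(yᵢ − βxᵢ)²/(2·2) − β²/(2·1) + const.
Setting the derivative to zero: Σxᵢ(yᵢ − βxᵢ)/2 − β/1 = 0, so β = Σxᵢyᵢ / (Σxᵢ² + σ²/τ²).
Σxᵢyᵢ = 2·4 + 5·11 + 1·0 + 3·3 + 5·9 = 117; Σxᵢ² = 64; σ²/τ² = 2.
β̂_MAP = 117 / (64 + 2) = 117/66 ≈ 1.773.

β̂_MAP = 1.773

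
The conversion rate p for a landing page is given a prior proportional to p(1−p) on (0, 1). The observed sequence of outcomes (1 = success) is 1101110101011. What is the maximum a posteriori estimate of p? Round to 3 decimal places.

The prior density ∝ p(1−p)^1 is the kernel of Beta(2, 2).
Data: 9 successes in 13 trials (from the sequence). The binomial likelihood contributes p^9(1−p)^4, so the posterior is Beta(2+9, 2+4) = Beta(11, 6).
For Beta(a, b) with a, b > 1 the mode is (a−1)/(a+b−2) = 10/15 ≈ 0.667.

p̂_MAP = 0.667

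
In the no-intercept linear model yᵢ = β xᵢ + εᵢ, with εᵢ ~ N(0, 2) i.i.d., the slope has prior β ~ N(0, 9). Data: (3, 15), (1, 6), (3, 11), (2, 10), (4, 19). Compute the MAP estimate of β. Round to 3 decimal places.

β̂_MAP = 4.589

log p(β | y) = −Σ(yᵢ − βxᵢ)²/(2·2) − β²/(2·9) + const.
Setting the derivative to zero: Σxᵢ(yᵢ − βxᵢ)/2 − β/9 = 0, so β = Σxᵢyᵢ / (Σxᵢ² + σ²/τ²).
Σxᵢyᵢ = 3·15 + 1·6 + 3·11 + 2·10 + 4·19 = 180; Σxᵢ² = 39; σ²/τ² = 2/9.
β̂_MAP = 180 / (39 + 2/9) = 180/(353/9) = 1620/353 ≈ 4.589.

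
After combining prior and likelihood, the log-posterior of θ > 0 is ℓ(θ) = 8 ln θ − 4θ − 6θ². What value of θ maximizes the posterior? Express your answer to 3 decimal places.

θ̂_MAP = 0.667

ℓ'(θ) = 8/θ − 4 − 12θ. Setting this to zero and multiplying by θ: 12θ² + 4θ − 8 = 0.
θ = (−4 + √(4² + 4·12·8)) / (2·12) = (−4 + √400) / 24 = (−4 + 20)/24 = 2/3.
ℓ''(θ) = −8/θ² − 12 < 0, confirming a maximum.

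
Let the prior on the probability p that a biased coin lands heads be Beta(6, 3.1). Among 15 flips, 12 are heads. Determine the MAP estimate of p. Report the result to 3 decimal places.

Prior: Beta(6, 3.1).
Data: 12 successes in 15 trials. The binomial likelihood contributes p^12(1−p)^3, so the posterior is Beta(6+12, 3.1+3) = Beta(18, 6.1).
For Beta(a, b) with a, b > 1 the mode is (a−1)/(a+b−2) = 17/22.1 ≈ 0.769.

p̂_MAP = 0.769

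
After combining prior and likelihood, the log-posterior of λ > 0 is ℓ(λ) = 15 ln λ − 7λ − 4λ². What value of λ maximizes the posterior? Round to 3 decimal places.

ℓ'(λ) = 15/λ − 7 − 8λ. Setting this to zero and multiplying by λ: 8λ² + 7λ − 15 = 0.
λ = (−7 + √(7² + 4·8·15)) / (2·8) = (−7 + √529) / 16 = (−7 + 23)/16 = 1.
ℓ''(λ) = −15/λ² − 8 < 0, confirming a maximum.

λ̂_MAP = 1.000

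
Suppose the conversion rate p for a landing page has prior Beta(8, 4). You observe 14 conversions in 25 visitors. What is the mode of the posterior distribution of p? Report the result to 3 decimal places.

p̂_MAP = 0.600

Prior: Beta(8, 4).
Data: 14 successes in 25 trials. The binomial likelihood contributes p^14(1−p)^11, so the posterior is Beta(8+14, 4+11) = Beta(22, 15).
For Beta(a, b) with a, b > 1 the mode is (a−1)/(a+b−2) = 21/35 ≈ 0.600.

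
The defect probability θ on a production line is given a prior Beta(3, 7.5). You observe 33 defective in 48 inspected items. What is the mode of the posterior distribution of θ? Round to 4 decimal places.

Prior: Beta(3, 7.5).
Data: 33 successes in 48 trials. The binomial likelihood contributes θ^33(1−θ)^15, so the posterior is Beta(3+33, 7.5+15) = Beta(36, 22.5).
For Beta(a, b) with a, b > 1 the mode is (a−1)/(a+b−2) = 35/56.5 ≈ 0.6195.

θ̂_MAP = 0.6195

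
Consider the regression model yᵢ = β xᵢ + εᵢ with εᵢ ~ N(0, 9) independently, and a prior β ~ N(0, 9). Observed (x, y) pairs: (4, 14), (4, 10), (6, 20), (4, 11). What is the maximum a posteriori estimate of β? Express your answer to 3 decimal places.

β̂_MAP = 3.059

log p(β | y) = −Σ(yᵢ − βxᵢ)²/(2·9) − β²/(2·9) + const.
Setting the derivative to zero: Σxᵢ(yᵢ − βxᵢ)/9 − β/9 = 0, so β = Σxᵢyᵢ / (Σxᵢ² + σ²/τ²).
Σxᵢyᵢ = 4·14 + 4·10 + 6·20 + 4·11 = 260; Σxᵢ² = 84; σ²/τ² = 1.
β̂_MAP = 260 / (84 + 1) = 260/85 ≈ 3.059.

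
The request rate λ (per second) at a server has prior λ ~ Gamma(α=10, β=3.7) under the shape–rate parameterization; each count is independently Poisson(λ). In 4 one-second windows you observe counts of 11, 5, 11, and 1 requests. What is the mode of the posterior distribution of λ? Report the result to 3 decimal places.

Σxᵢ = 11+5+11+1 = 28, with n = 4.
Posterior ∝ λ^9e^(−3.7λ) · λ^28e^(−4λ) = λ^37e^(−7.7λ), i.e. Gamma(shape=38, rate=7.7).
The mode of a Gamma(a, b) with a ≥ 1 (shape–rate) is (a−1)/b = 37/7.7 ≈ 4.805.

λ̂_MAP = 4.805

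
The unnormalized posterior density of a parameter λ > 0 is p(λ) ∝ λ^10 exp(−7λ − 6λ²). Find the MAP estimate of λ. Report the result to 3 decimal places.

ℓ'(λ) = 10/λ − 7 − 12λ. Setting this to zero and multiplying by λ: 12λ² + 7λ − 10 = 0.
λ = (−7 + √(7² + 4·12·10)) / (2·12) = (−7 + √529) / 24 = (−7 + 23)/24 = 2/3.
ℓ''(λ) = −10/λ² − 12 < 0, confirming a maximum.

λ̂_MAP = 0.667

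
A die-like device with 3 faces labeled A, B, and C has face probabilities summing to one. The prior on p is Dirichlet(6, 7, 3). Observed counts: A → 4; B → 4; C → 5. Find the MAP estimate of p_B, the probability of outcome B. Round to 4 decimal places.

The posterior is Dirichlet(αᵢ + nᵢ) = Dirichlet(10, 11, 8).
For a Dirichlet(a₁,…,a_K) with all aᵢ > 1, the mode has j-th component (aⱼ − 1)/(Σaᵢ − K).
Here Σaᵢ = 29 and K = 3, so p_B = (11 − 1)/(29 − 3) = 10/26 ≈ 0.3846.

MAP estimate of p_B = 0.3846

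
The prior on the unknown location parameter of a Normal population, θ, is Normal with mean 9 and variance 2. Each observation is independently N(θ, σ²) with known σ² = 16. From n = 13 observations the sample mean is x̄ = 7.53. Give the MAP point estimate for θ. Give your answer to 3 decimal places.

θ̂_MAP = 8.090

n = 13, x̄ = 7.53.
For a Normal prior and Normal likelihood with known variance, the posterior is Normal; its mode equals its mean, the precision-weighted average.
Prior precision 1/σ₀² = 1/2 = 0.5; data precision n/σ² = 13/16 = 0.8125.
θ̂ = (0.5·9 + 0.8125·7.53) / (0.5 + 0.8125) = 10.618125/1.3125 = 8.090.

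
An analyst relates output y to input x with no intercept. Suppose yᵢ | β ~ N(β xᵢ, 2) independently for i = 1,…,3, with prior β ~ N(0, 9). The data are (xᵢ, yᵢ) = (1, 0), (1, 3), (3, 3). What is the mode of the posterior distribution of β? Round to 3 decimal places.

β̂_MAP = 1.069

log p(β | y) = −Σ(yᵢ − βxᵢ)²/(2·2) − β²/(2·9) + const.
Setting the derivative to zero: Σxᵢ(yᵢ − βxᵢ)/2 − β/9 = 0, so β = Σxᵢyᵢ / (Σxᵢ² + σ²/τ²).
Σxᵢyᵢ = 1·0 + 1·3 + 3·3 = 12; Σxᵢ² = 11; σ²/τ² = 2/9.
β̂_MAP = 12 / (11 + 2/9) = 12/(101/9) = 108/101 ≈ 1.069.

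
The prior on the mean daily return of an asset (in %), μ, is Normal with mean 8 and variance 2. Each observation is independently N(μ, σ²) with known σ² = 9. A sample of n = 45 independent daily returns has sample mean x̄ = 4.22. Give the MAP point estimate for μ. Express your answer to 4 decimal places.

μ̂_MAP = 4.5636

n = 45, x̄ = 4.22.
For a Normal prior and Normal likelihood with known variance, the posterior is Normal; its mode equals its mean, the precision-weighted average.
Prior precision 1/σ₀² = 1/2 = 0.5; data precision n/σ² = 45/9 = 5.
μ̂ = (0.5·8 + 5·4.22) / (0.5 + 5) = 25.1/5.5 = 251/55 ≈ 4.5636.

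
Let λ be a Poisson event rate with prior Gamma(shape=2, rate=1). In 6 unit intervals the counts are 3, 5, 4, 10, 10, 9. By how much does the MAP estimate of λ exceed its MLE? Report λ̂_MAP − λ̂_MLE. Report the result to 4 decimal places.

Σxᵢ = 41. Posterior is Gamma(43, 7); MAP = (43−1)/7 = 42/7 ≈ 6.00000.
MLE = x̄ = 41/6 ≈ 6.83333.
Difference = 42/7 − 41/6 = -5/6 ≈ -0.8333.

MAP − MLE = -0.8333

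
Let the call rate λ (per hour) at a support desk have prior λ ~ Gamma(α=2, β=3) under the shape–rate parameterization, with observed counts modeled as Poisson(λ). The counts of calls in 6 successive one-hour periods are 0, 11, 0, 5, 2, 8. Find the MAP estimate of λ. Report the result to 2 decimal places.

λ̂_MAP = 3.00

Σxᵢ = 0+11+0+5+2+8 = 26, with n = 6.
Posterior ∝ λe^(−3λ) · λ^26e^(−6λ) = λ^27e^(−9λ), i.e. Gamma(shape=28, rate=9).
The mode of a Gamma(a, b) with a ≥ 1 (shape–rate) is (a−1)/b = 27/9 ≈ 3.00.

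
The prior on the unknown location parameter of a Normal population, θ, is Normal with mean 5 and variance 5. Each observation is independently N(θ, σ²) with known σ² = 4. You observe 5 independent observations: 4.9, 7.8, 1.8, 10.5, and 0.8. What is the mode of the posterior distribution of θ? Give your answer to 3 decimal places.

θ̂_MAP = 5.138

n = 5; x̄ = (4.9 + 7.8 + 1.8 + 10.5 + 0.8)/5 = 25.8/5 = 5.16.
For a Normal prior and Normal likelihood with known variance, the posterior is Normal; its mode equals its mean, the precision-weighted average.
Prior precision 1/σ₀² = 1/5 = 0.2; data precision n/σ² = 5/4 = 1.25.
θ̂ = (0.2·5 + 1.25·5.16) / (0.2 + 1.25) = 7.45/1.45 = 149/29 ≈ 5.138.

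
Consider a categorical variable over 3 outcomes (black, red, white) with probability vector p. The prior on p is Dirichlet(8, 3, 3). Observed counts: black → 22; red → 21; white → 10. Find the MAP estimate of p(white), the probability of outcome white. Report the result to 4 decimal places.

MAP estimate of p(white) = 0.1875

The posterior is Dirichlet(αᵢ + nᵢ) = Dirichlet(30, 24, 13).
For a Dirichlet(a₁,…,a_K) with all aᵢ > 1, the mode has j-th component (aⱼ − 1)/(Σaᵢ − K).
Here Σaᵢ = 67 and K = 3, so p(white) = (13 − 1)/(67 − 3) = 12/64 ≈ 0.1875.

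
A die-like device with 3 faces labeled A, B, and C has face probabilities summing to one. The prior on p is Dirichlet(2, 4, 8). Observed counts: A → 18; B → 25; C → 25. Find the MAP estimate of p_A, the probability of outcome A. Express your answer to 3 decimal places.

The posterior is Dirichlet(αᵢ + nᵢ) = Dirichlet(20, 29, 33).
For a Dirichlet(a₁,…,a_K) with all aᵢ > 1, the mode has j-th component (aⱼ − 1)/(Σaᵢ − K).
Here Σaᵢ = 82 and K = 3, so p_A = (20 − 1)/(82 − 3) = 19/79 ≈ 0.241.

MAP estimate of p_A = 0.241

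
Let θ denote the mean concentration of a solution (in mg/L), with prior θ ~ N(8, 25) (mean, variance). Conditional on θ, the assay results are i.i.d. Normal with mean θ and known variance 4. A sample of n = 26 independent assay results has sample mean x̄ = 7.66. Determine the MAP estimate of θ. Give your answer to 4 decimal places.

n = 26, x̄ = 7.66.
For a Normal prior and Normal likelihood with known variance, the posterior is Normal; its mode equals its mean, the precision-weighted average.
Prior precision 1/σ₀² = 1/25 = 0.04; data precision n/σ² = 26/4 = 6.5.
θ̂ = (0.04·8 + 6.5·7.66) / (0.04 + 6.5) = 50.11/6.54 = 5011/654 ≈ 7.6621.

θ̂_MAP = 7.6621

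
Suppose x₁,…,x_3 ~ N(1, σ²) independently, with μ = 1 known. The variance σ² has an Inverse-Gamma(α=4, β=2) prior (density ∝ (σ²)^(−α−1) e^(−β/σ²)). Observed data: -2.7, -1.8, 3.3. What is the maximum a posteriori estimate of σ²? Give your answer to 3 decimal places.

σ̂²_MAP = 2.371

Sum of squared deviations about the known mean: SS = (-2.7−1)² + (-1.8−1)² + (3.3−1)² = 26.82.
The Normal likelihood contributes (σ²)^(−n/2) exp(−SS/(2σ²)), so the posterior is Inverse-Gamma(α + n/2, β + SS/2) = Inverse-Gamma(5.5, 15.41).
The mode of Inverse-Gamma(a, b) is b/(a+1) = 15.41/6.5 ≈ 2.371.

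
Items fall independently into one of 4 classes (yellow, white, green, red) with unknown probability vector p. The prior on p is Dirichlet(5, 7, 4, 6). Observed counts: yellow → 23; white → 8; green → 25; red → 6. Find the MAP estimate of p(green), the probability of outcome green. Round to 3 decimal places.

The posterior is Dirichlet(αᵢ + nᵢ) = Dirichlet(28, 15, 29, 12).
For a Dirichlet(a₁,…,a_K) with all aᵢ > 1, the mode has j-th component (aⱼ − 1)/(Σaᵢ − K).
Here Σaᵢ = 84 and K = 4, so p(green) = (29 − 1)/(84 − 4) = 28/80 ≈ 0.350.

MAP estimate of p(green) = 0.350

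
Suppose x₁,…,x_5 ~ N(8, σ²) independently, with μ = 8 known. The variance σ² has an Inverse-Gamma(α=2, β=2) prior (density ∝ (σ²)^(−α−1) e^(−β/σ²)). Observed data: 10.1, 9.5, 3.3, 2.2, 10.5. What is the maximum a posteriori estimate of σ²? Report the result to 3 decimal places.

σ̂²_MAP = 6.604

Sum of squared deviations about the known mean: SS = (10.1−8)² + (9.5−8)² + (3.3−8)² + (2.2−8)² + (10.5−8)² = 68.64.
The Normal likelihood contributes (σ²)^(−n/2) exp(−SS/(2σ²)), so the posterior is Inverse-Gamma(α + n/2, β + SS/2) = Inverse-Gamma(4.5, 36.32).
The mode of Inverse-Gamma(a, b) is b/(a+1) = 36.32/5.5 ≈ 6.604.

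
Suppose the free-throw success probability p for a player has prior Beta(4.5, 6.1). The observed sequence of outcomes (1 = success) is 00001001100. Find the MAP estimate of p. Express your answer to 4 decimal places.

p̂_MAP = 0.3316

Prior: Beta(4.5, 6.1).
Data: 3 successes in 11 trials (from the sequence). The binomial likelihood contributes p^3(1−p)^8, so the posterior is Beta(4.5+3, 6.1+8) = Beta(7.5, 14.1).
For Beta(a, b) with a, b > 1 the mode is (a−1)/(a+b−2) = 6.5/19.6 ≈ 0.3316.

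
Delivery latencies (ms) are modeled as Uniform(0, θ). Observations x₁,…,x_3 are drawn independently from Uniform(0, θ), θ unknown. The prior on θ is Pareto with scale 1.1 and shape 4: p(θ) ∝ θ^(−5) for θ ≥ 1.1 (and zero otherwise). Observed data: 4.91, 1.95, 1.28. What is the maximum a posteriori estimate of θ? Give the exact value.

θ̂_MAP = 4.91

The Uniform(0, θ) likelihood is θ^(−n) for θ ≥ max(xᵢ), zero otherwise. Here max(xᵢ) = 4.91.
Posterior ∝ θ^(−5) · θ^(−3) = θ^(−8) on θ ≥ max(1.1, 4.91) = 4.91.
This density is strictly decreasing in θ, so the posterior mode lies at the lower boundary of the support.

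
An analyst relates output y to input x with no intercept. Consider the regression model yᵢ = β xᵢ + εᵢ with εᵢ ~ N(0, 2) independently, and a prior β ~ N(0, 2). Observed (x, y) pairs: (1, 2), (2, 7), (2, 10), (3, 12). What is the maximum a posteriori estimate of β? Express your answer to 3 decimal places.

log p(β | y) = −Σ(yᵢ − βxᵢ)²/(2·2) − β²/(2·2) + const.
Setting the derivative to zero: Σxᵢ(yᵢ − βxᵢ)/2 − β/2 = 0, so β = Σxᵢyᵢ / (Σxᵢ² + σ²/τ²).
Σxᵢyᵢ = 1·2 + 2·7 + 2·10 + 3·12 = 72; Σxᵢ² = 18; σ²/τ² = 1.
β̂_MAP = 72 / (18 + 1) = 72/19 ≈ 3.789.

β̂_MAP = 3.789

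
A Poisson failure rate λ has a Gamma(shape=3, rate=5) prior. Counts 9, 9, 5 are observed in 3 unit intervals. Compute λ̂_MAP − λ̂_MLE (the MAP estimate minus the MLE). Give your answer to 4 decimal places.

Σxᵢ = 23. Posterior is Gamma(26, 8); MAP = (26−1)/8 = 25/8 ≈ 3.12500.
MLE = x̄ = 23/3 ≈ 7.66667.
Difference = 25/8 − 23/3 = -109/24 ≈ -4.5417.

MAP − MLE = -4.5417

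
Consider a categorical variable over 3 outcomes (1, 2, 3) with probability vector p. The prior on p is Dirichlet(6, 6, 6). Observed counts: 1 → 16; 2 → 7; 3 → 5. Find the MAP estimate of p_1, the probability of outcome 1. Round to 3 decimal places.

The posterior is Dirichlet(αᵢ + nᵢ) = Dirichlet(22, 13, 11).
For a Dirichlet(a₁,…,a_K) with all aᵢ > 1, the mode has j-th component (aⱼ − 1)/(Σaᵢ − K).
Here Σaᵢ = 46 and K = 3, so p_1 = (22 − 1)/(46 − 3) = 21/43 ≈ 0.488.

MAP estimate: 0.488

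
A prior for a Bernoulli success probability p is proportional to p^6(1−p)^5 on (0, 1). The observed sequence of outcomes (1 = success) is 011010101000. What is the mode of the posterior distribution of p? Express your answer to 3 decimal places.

The prior density ∝ p^6(1−p)^5 is the kernel of Beta(7, 6).
Data: 5 successes in 12 trials (from the sequence). The binomial likelihood contributes p^5(1−p)^7, so the posterior is Beta(7+5, 6+7) = Beta(12, 13).
For Beta(a, b) with a, b > 1 the mode is (a−1)/(a+b−2) = 11/23 ≈ 0.478.

p̂_MAP = 0.478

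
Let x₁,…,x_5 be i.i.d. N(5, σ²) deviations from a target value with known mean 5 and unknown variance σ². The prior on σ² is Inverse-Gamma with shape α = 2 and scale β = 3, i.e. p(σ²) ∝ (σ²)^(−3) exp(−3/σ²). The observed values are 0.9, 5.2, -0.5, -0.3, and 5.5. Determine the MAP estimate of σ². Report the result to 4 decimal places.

σ̂²_MAP = 7.4036

Sum of squared deviations about the known mean: SS = (0.9−5)² + (5.2−5)² + (-0.5−5)² + (-0.3−5)² + (5.5−5)² = 75.44.
The Normal likelihood contributes (σ²)^(−n/2) exp(−SS/(2σ²)), so the posterior is Inverse-Gamma(α + n/2, β + SS/2) = Inverse-Gamma(4.5, 40.72).
The mode of Inverse-Gamma(a, b) is b/(a+1) = 40.72/5.5 ≈ 7.4036.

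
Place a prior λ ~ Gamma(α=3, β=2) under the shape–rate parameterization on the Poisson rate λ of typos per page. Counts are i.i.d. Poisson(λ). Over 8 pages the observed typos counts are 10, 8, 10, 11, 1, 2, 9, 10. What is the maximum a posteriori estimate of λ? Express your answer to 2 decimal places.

Σxᵢ = 10+8+10+11+1+2+9+10 = 61, with n = 8.
Posterior ∝ λ^2e^(−2λ) · λ^61e^(−8λ) = λ^63e^(−10λ), i.e. Gamma(shape=64, rate=10).
The mode of a Gamma(a, b) with a ≥ 1 (shape–rate) is (a−1)/b = 63/10 ≈ 6.30.

λ̂_MAP = 6.30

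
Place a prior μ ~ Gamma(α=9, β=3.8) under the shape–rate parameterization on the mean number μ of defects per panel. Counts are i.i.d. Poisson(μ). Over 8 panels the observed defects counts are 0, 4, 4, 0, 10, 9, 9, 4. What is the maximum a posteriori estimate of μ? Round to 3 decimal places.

μ̂_MAP = 4.068

Σxᵢ = 0+4+4+0+10+9+9+4 = 40, with n = 8.
Posterior ∝ μ^8e^(−3.8μ) · μ^40e^(−8μ) = μ^48e^(−11.8μ), i.e. Gamma(shape=49, rate=11.8).
The mode of a Gamma(a, b) with a ≥ 1 (shape–rate) is (a−1)/b = 48/11.8 ≈ 4.068.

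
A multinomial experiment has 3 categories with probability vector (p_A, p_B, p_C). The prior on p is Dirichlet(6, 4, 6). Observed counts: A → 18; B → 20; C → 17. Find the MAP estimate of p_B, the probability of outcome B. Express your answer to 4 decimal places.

The posterior is Dirichlet(αᵢ + nᵢ) = Dirichlet(24, 24, 23).
For a Dirichlet(a₁,…,a_K) with all aᵢ > 1, the mode has j-th component (aⱼ − 1)/(Σaᵢ − K).
Here Σaᵢ = 71 and K = 3, so p_B = (24 − 1)/(71 − 3) = 23/68 ≈ 0.3382.

MAP estimate of p_B = 0.3382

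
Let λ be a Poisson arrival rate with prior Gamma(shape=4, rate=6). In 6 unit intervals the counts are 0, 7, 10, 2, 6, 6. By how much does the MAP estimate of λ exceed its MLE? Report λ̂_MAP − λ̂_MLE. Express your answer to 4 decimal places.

Σxᵢ = 31. Posterior is Gamma(35, 12); MAP = (35−1)/12 = 34/12 ≈ 2.83333.
MLE = x̄ = 31/6 ≈ 5.16667.
Difference = 34/12 − 31/6 = -7/3 ≈ -2.3333.

MAP − MLE = -2.3333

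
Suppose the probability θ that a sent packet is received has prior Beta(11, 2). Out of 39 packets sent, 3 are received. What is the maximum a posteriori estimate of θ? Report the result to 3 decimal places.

θ̂_MAP = 0.260

Prior: Beta(11, 2).
Data: 3 successes in 39 trials. The binomial likelihood contributes θ^3(1−θ)^36, so the posterior is Beta(11+3, 2+36) = Beta(14, 38).
For Beta(a, b) with a, b > 1 the mode is (a−1)/(a+b−2) = 13/50 ≈ 0.260.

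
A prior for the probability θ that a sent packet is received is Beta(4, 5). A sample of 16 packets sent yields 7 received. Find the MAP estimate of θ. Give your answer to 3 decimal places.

θ̂_MAP = 0.435

Prior: Beta(4, 5).
Data: 7 successes in 16 trials. The binomial likelihood contributes θ^7(1−θ)^9, so the posterior is Beta(4+7, 5+9) = Beta(11, 14).
For Beta(a, b) with a, b > 1 the mode is (a−1)/(a+b−2) = 10/23 ≈ 0.435.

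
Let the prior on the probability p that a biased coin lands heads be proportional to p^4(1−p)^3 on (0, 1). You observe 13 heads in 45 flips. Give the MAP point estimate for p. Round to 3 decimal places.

The prior density ∝ p^4(1−p)^3 is the kernel of Beta(5, 4).
Data: 13 successes in 45 trials. The binomial likelihood contributes p^13(1−p)^32, so the posterior is Beta(5+13, 4+32) = Beta(18, 36).
For Beta(a, b) with a, b > 1 the mode is (a−1)/(a+b−2) = 17/52 ≈ 0.327.

p̂_MAP = 0.327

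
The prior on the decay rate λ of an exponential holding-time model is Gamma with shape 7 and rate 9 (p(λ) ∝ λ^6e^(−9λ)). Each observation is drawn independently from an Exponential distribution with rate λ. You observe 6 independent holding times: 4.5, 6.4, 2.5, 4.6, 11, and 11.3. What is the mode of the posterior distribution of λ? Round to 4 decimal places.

λ̂_MAP = 0.2434

The Exponential(rate=λ) likelihood is ∝ λ^n e^(−λΣtᵢ). Here n = 6 and Σtᵢ = 4.5 + 6.4 + 2.5 + 4.6 + 11 + 11.3 = 40.3.
Posterior ∝ λ^6e^(−9λ) · λ^6e^(−40.3λ) = λ^12e^(−49.3λ), i.e. Gamma(13, 49.3).
Mode = (a−1)/b = 12/49.3 ≈ 0.2434.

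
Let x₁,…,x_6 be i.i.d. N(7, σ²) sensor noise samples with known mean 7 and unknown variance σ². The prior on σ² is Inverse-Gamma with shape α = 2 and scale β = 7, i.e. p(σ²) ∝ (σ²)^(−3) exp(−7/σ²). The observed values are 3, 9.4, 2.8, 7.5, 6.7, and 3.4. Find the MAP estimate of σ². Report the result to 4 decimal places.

σ̂²_MAP = 5.5583

Sum of squared deviations about the known mean: SS = (3−7)² + (9.4−7)² + (2.8−7)² + (7.5−7)² + (6.7−7)² + (3.4−7)² = 52.7.
The Normal likelihood contributes (σ²)^(−n/2) exp(−SS/(2σ²)), so the posterior is Inverse-Gamma(α + n/2, β + SS/2) = Inverse-Gamma(5, 33.35).
The mode of Inverse-Gamma(a, b) is b/(a+1) = 33.35/6 ≈ 5.5583.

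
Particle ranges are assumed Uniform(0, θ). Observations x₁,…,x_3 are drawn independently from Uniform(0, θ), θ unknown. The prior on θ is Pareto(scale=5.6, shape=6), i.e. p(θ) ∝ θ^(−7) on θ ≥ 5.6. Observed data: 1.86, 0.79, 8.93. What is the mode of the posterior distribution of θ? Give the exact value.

θ̂_MAP = 8.93

The Uniform(0, θ) likelihood is θ^(−n) for θ ≥ max(xᵢ), zero otherwise. Here max(xᵢ) = 8.93.
Posterior ∝ θ^(−7) · θ^(−3) = θ^(−10) on θ ≥ max(5.6, 8.93) = 8.93.
This density is strictly decreasing in θ, so the posterior mode lies at the lower boundary of the support.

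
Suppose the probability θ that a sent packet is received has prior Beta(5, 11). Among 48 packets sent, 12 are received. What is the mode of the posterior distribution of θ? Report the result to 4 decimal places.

Prior: Beta(5, 11).
Data: 12 successes in 48 trials. The binomial likelihood contributes θ^12(1−θ)^36, so the posterior is Beta(5+12, 11+36) = Beta(17, 47).
For Beta(a, b) with a, b > 1 the mode is (a−1)/(a+b−2) = 16/62 ≈ 0.2581.

θ̂_MAP = 0.2581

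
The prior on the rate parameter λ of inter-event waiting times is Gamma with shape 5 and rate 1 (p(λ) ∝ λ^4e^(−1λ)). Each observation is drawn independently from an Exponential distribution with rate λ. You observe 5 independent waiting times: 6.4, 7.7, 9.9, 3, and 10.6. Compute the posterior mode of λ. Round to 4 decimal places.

λ̂_MAP = 0.2332

The Exponential(rate=λ) likelihood is ∝ λ^n e^(−λΣtᵢ). Here n = 5 and Σtᵢ = 6.4 + 7.7 + 9.9 + 3 + 10.6 = 37.6.
Posterior ∝ λ^4e^(−1λ) · λ^5e^(−37.6λ) = λ^9e^(−38.6λ), i.e. Gamma(10, 38.6).
Mode = (a−1)/b = 9/38.6 ≈ 0.2332.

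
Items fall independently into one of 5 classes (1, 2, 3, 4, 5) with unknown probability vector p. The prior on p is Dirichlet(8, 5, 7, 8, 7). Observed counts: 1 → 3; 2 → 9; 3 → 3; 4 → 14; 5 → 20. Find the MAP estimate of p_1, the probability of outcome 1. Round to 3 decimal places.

MAP estimate: 0.127

The posterior is Dirichlet(αᵢ + nᵢ) = Dirichlet(11, 14, 10, 22, 27).
For a Dirichlet(a₁,…,a_K) with all aᵢ > 1, the mode has j-th component (aⱼ − 1)/(Σaᵢ − K).
Here Σaᵢ = 84 and K = 5, so p_1 = (11 − 1)/(84 − 5) = 10/79 ≈ 0.127.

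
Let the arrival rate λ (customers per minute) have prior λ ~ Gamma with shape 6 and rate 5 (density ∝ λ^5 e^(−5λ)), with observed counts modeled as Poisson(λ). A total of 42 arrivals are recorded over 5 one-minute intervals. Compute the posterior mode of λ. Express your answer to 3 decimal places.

Σxᵢ = 42, n = 5.
Posterior ∝ λ^5e^(−5λ) · λ^42e^(−5λ) = λ^47e^(−10λ), i.e. Gamma(shape=48, rate=10).
The mode of a Gamma(a, b) with a ≥ 1 (shape–rate) is (a−1)/b = 47/10 ≈ 4.700.

λ̂_MAP = 4.700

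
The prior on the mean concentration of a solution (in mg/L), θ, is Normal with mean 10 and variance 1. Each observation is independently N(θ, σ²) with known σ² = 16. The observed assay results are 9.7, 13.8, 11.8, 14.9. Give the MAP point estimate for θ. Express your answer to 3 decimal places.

n = 4; x̄ = (9.7 + 13.8 + 11.8 + 14.9)/4 = 50.2/4 = 12.55.
For a Normal prior and Normal likelihood with known variance, the posterior is Normal; its mode equals its mean, the precision-weighted average.
Prior precision 1/σ₀² = 1/1 = 1; data precision n/σ² = 4/16 = 0.25.
θ̂ = (1·10 + 0.25·12.55) / (1 + 0.25) = 13.1375/1.25 = 10.510.

θ̂_MAP = 10.510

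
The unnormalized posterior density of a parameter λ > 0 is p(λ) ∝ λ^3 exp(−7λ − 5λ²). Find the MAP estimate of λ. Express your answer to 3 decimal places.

λ̂_MAP = 0.300

ℓ'(λ) = 3/λ − 7 − 10λ. Setting this to zero and multiplying by λ: 10λ² + 7λ − 3 = 0.
λ = (−7 + √(7² + 4·10·3)) / (2·10) = (−7 + √169) / 20 = (−7 + 13)/20 = 3/10.
ℓ''(λ) = −3/λ² − 10 < 0, confirming a maximum.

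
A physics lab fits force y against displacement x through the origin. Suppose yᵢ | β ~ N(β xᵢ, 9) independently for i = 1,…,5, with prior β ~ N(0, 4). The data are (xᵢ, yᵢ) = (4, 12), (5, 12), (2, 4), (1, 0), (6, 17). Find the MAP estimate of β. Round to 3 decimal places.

β̂_MAP = 2.588

log p(β | y) = −Σ(yᵢ − βxᵢ)²/(2·9) − β²/(2·4) + const.
Setting the derivative to zero: Σxᵢ(yᵢ − βxᵢ)/9 − β/4 = 0, so β = Σxᵢyᵢ / (Σxᵢ² + σ²/τ²).
Σxᵢyᵢ = 4·12 + 5·12 + 2·4 + 1·0 + 6·17 = 218; Σxᵢ² = 82; σ²/τ² = 2.25.
β̂_MAP = 218 / (82 + 2.25) = 218/84.25 ≈ 2.588.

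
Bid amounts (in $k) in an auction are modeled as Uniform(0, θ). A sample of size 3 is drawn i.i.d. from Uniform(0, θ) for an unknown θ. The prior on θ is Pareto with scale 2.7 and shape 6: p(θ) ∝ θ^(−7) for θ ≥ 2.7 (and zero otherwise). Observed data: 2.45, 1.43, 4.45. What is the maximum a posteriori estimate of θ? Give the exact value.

The Uniform(0, θ) likelihood is θ^(−n) for θ ≥ max(xᵢ), zero otherwise. Here max(xᵢ) = 4.45.
Posterior ∝ θ^(−7) · θ^(−3) = θ^(−10) on θ ≥ max(2.7, 4.45) = 4.45.
This density is strictly decreasing in θ, so the posterior mode lies at the lower boundary of the support.

θ̂_MAP = 4.45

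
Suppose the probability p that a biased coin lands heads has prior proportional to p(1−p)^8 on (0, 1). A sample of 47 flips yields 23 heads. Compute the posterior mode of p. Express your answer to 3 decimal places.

The prior density ∝ p(1−p)^8 is the kernel of Beta(2, 9).
Data: 23 successes in 47 trials. The binomial likelihood contributes p^23(1−p)^24, so the posterior is Beta(2+23, 9+24) = Beta(25, 33).
For Beta(a, b) with a, b > 1 the mode is (a−1)/(a+b−2) = 24/56 ≈ 0.429.

p̂_MAP = 0.429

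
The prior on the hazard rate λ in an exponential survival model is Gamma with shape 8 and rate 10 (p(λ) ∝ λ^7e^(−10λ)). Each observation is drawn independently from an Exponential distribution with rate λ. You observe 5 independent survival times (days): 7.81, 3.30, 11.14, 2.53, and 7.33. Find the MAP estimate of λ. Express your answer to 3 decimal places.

λ̂_MAP = 0.285

The Exponential(rate=λ) likelihood is ∝ λ^n e^(−λΣtᵢ). Here n = 5 and Σtᵢ = 7.81 + 3.30 + 11.14 + 2.53 + 7.33 = 32.11.
Posterior ∝ λ^7e^(−10λ) · λ^5e^(−32.11λ) = λ^12e^(−42.11λ), i.e. Gamma(13, 42.11).
Mode = (a−1)/b = 12/42.11 ≈ 0.285.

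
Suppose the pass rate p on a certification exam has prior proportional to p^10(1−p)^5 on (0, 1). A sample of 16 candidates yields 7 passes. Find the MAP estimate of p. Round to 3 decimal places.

p̂_MAP = 0.548

The prior density ∝ p^10(1−p)^5 is the kernel of Beta(11, 6).
Data: 7 successes in 16 trials. The binomial likelihood contributes p^7(1−p)^9, so the posterior is Beta(11+7, 6+9) = Beta(18, 15).
For Beta(a, b) with a, b > 1 the mode is (a−1)/(a+b−2) = 17/31 ≈ 0.548.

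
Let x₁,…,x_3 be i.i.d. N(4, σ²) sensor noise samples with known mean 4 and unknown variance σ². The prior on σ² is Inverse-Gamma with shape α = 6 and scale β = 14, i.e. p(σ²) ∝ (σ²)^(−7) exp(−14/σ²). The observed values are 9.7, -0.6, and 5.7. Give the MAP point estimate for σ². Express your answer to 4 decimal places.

Sum of squared deviations about the known mean: SS = (9.7−4)² + (-0.6−4)² + (5.7−4)² = 56.54.
The Normal likelihood contributes (σ²)^(−n/2) exp(−SS/(2σ²)), so the posterior is Inverse-Gamma(α + n/2, β + SS/2) = Inverse-Gamma(7.5, 42.27).
The mode of Inverse-Gamma(a, b) is b/(a+1) = 42.27/8.5 ≈ 4.9729.

σ̂²_MAP = 4.9729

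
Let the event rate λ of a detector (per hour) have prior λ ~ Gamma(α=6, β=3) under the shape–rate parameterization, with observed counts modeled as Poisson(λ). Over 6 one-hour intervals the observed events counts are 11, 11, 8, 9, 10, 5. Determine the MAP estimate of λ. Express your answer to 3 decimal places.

Σxᵢ = 11+11+8+9+10+5 = 54, with n = 6.
Posterior ∝ λ^5e^(−3λ) · λ^54e^(−6λ) = λ^59e^(−9λ), i.e. Gamma(shape=60, rate=9).
The mode of a Gamma(a, b) with a ≥ 1 (shape–rate) is (a−1)/b = 59/9 ≈ 6.556.

λ̂_MAP = 6.556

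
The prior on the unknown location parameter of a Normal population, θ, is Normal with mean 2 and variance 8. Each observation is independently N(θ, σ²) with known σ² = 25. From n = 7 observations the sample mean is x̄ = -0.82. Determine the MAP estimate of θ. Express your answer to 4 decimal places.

θ̂_MAP = 0.0504

n = 7, x̄ = -0.82.
For a Normal prior and Normal likelihood with known variance, the posterior is Normal; its mode equals its mean, the precision-weighted average.
Prior precision 1/σ₀² = 1/8 = 0.125; data precision n/σ² = 7/25 = 0.28.
θ̂ = (0.125·2 + 0.28·(-0.82)) / (0.125 + 0.28) = 0.0204/0.405 = 34/675 ≈ 0.0504.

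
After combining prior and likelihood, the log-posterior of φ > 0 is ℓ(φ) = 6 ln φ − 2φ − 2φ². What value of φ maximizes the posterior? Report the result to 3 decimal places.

φ̂_MAP = 1.000

ℓ'(φ) = 6/φ − 2 − 4φ. Setting this to zero and multiplying by φ: 4φ² + 2φ − 6 = 0.
φ = (−2 + √(2² + 4·4·6)) / (2·4) = (−2 + √100) / 8 = (−2 + 10)/8 = 1.
ℓ''(φ) = −6/φ² − 4 < 0, confirming a maximum.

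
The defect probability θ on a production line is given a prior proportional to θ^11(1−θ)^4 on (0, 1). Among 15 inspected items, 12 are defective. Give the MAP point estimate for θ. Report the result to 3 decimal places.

θ̂_MAP = 0.767

The prior density ∝ θ^11(1−θ)^4 is the kernel of Beta(12, 5).
Data: 12 successes in 15 trials. The binomial likelihood contributes θ^12(1−θ)^3, so the posterior is Beta(12+12, 5+3) = Beta(24, 8).
For Beta(a, b) with a, b > 1 the mode is (a−1)/(a+b−2) = 23/30 ≈ 0.767.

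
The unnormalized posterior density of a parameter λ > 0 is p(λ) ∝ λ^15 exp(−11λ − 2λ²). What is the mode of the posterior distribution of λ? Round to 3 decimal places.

ℓ'(λ) = 15/λ − 11 − 4λ. Setting this to zero and multiplying by λ: 4λ² + 11λ − 15 = 0.
λ = (−11 + √(11² + 4·4·15)) / (2·4) = (−11 + √361) / 8 = (−11 + 19)/8 = 1.
ℓ''(λ) = −15/λ² − 4 < 0, confirming a maximum.

λ̂_MAP = 1.000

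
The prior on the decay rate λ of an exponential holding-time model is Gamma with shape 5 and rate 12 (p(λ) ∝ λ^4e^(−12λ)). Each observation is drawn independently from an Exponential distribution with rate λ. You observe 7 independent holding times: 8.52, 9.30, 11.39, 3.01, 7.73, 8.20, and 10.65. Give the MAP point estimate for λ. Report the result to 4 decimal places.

The Exponential(rate=λ) likelihood is ∝ λ^n e^(−λΣtᵢ). Here n = 7 and Σtᵢ = 8.52 + 9.30 + 11.39 + 3.01 + 7.73 + 8.20 + 10.65 = 58.80.
Posterior ∝ λ^4e^(−12λ) · λ^7e^(−58.80λ) = λ^11e^(−70.80λ), i.e. Gamma(12, 70.80).
Mode = (a−1)/b = 11/70.80 ≈ 0.1554.

λ̂_MAP = 0.1554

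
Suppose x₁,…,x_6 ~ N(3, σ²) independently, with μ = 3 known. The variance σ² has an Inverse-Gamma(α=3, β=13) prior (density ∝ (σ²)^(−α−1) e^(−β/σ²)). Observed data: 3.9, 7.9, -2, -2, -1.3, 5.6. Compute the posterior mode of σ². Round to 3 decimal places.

Sum of squared deviations about the known mean: SS = (3.9−3)² + (7.9−3)² + (-2−3)² + (-2−3)² + (-1.3−3)² + (5.6−3)² = 100.07.
The Normal likelihood contributes (σ²)^(−n/2) exp(−SS/(2σ²)), so the posterior is Inverse-Gamma(α + n/2, β + SS/2) = Inverse-Gamma(6, 63.035).
The mode of Inverse-Gamma(a, b) is b/(a+1) = 63.035/7 ≈ 9.005.

σ̂²_MAP = 9.005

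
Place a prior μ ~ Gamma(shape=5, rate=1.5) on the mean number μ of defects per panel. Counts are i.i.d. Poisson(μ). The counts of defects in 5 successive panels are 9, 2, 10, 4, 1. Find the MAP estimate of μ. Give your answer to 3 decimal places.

μ̂_MAP = 4.615

Σxᵢ = 9+2+10+4+1 = 26, with n = 5.
Posterior ∝ μ^4e^(−1.5μ) · μ^26e^(−5μ) = μ^30e^(−6.5μ), i.e. Gamma(shape=31, rate=6.5).
The mode of a Gamma(a, b) with a ≥ 1 (shape–rate) is (a−1)/b = 30/6.5 ≈ 4.615.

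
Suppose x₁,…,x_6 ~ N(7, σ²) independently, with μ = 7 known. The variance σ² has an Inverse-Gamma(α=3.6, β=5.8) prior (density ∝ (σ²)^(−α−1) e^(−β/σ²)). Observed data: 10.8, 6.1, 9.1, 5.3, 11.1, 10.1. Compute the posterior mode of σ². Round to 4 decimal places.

σ̂²_MAP = 3.9849

Sum of squared deviations about the known mean: SS = (10.8−7)² + (6.1−7)² + (9.1−7)² + (5.3−7)² + (11.1−7)² + (10.1−7)² = 48.97.
The Normal likelihood contributes (σ²)^(−n/2) exp(−SS/(2σ²)), so the posterior is Inverse-Gamma(α + n/2, β + SS/2) = Inverse-Gamma(6.6, 30.285).
The mode of Inverse-Gamma(a, b) is b/(a+1) = 30.285/7.6 ≈ 3.9849.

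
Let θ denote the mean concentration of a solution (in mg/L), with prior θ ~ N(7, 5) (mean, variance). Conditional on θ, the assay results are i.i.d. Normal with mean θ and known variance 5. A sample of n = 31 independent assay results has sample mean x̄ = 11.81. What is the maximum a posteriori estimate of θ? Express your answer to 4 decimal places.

θ̂_MAP = 11.6597

n = 31, x̄ = 11.81.
For a Normal prior and Normal likelihood with known variance, the posterior is Normal; its mode equals its mean, the precision-weighted average.
Prior precision 1/σ₀² = 1/5 = 0.2; data precision n/σ² = 31/5 = 6.2.
θ̂ = (0.2·7 + 6.2·11.81) / (0.2 + 6.2) = 74.622/6.4 = 11.6596875 ≈ 11.6597.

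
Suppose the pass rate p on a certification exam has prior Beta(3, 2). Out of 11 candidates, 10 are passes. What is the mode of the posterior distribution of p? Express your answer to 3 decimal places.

Prior: Beta(3, 2).
Data: 10 successes in 11 trials. The binomial likelihood contributes p^10(1−p)^1, so the posterior is Beta(3+10, 2+1) = Beta(13, 3).
For Beta(a, b) with a, b > 1 the mode is (a−1)/(a+b−2) = 12/14 ≈ 0.857.

p̂_MAP = 0.857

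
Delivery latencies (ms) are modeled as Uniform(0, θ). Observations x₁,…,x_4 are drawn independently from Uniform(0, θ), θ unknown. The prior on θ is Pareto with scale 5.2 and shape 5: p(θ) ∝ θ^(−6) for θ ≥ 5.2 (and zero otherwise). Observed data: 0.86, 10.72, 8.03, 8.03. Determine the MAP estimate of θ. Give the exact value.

The Uniform(0, θ) likelihood is θ^(−n) for θ ≥ max(xᵢ), zero otherwise. Here max(xᵢ) = 10.72.
Posterior ∝ θ^(−6) · θ^(−4) = θ^(−10) on θ ≥ max(5.2, 10.72) = 10.72.
This density is strictly decreasing in θ, so the posterior mode lies at the lower boundary of the support.

θ̂_MAP = 10.72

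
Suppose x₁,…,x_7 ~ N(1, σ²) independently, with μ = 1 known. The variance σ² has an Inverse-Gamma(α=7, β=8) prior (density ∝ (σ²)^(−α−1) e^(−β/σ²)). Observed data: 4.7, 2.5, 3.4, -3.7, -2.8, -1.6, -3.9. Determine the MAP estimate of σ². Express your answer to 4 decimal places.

Sum of squared deviations about the known mean: SS = (4.7−1)² + (2.5−1)² + (3.4−1)² + (-3.7−1)² + (-2.8−1)² + (-1.6−1)² + (-3.9−1)² = 89.
The Normal likelihood contributes (σ²)^(−n/2) exp(−SS/(2σ²)), so the posterior is Inverse-Gamma(α + n/2, β + SS/2) = Inverse-Gamma(10.5, 52.5).
The mode of Inverse-Gamma(a, b) is b/(a+1) = 52.5/11.5 ≈ 4.5652.

σ̂²_MAP = 4.5652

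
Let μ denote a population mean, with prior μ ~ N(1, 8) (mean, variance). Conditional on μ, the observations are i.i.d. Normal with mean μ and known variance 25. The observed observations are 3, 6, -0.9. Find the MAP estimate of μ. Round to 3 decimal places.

n = 3; x̄ = (3 + 6 + (-0.9))/3 = 8.1/3 = 2.7.
For a Normal prior and Normal likelihood with known variance, the posterior is Normal; its mode equals its mean, the precision-weighted average.
Prior precision 1/σ₀² = 1/8 = 0.125; data precision n/σ² = 3/25 = 0.12.
μ̂ = (0.125·1 + 0.12·2.7) / (0.125 + 0.12) = 0.449/0.245 = 449/245 ≈ 1.833.

μ̂_MAP = 1.833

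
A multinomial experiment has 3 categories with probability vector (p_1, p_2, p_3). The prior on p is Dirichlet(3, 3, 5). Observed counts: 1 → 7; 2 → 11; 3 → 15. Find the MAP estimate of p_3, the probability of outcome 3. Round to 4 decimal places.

The posterior is Dirichlet(αᵢ + nᵢ) = Dirichlet(10, 14, 20).
For a Dirichlet(a₁,…,a_K) with all aᵢ > 1, the mode has j-th component (aⱼ − 1)/(Σaᵢ − K).
Here Σaᵢ = 44 and K = 3, so p_3 = (20 − 1)/(44 − 3) = 19/41 ≈ 0.4634.

MAP estimate: 0.4634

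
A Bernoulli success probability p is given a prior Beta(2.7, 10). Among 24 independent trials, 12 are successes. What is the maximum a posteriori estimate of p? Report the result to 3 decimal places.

p̂_MAP = 0.395

Prior: Beta(2.7, 10).
Data: 12 successes in 24 trials. The binomial likelihood contributes p^12(1−p)^12, so the posterior is Beta(2.7+12, 10+12) = Beta(14.7, 22).
For Beta(a, b) with a, b > 1 the mode is (a−1)/(a+b−2) = 13.7/34.7 ≈ 0.395.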